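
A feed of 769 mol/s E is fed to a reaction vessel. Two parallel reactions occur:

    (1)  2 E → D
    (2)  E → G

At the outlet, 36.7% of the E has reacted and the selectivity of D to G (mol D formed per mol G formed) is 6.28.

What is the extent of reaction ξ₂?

Conversion of E: E consumed = 0.367 × 769 = 282.2 mol/s = 2ξ₁ + 1ξ₂.
Selectivity: 1ξ₁ / (1ξ₂) = 6.28 → ξ₁ = 6.28 ξ₂.
Substitute: (2·6.28 + 1) ξ₂ = 282.2 → ξ₂ = 20.81 mol/s, ξ₁ = 130.7 mol/s.
Outlet amounts (n = n₀ + Σ ν·ξ):
  E: 769 − 2(130.7) − 1(20.81) = 486.8
  D: 0 + 1(130.7) = 130.7
  G: 0 + 1(20.81) = 20.81

ξ₂ = 20.8 mol/s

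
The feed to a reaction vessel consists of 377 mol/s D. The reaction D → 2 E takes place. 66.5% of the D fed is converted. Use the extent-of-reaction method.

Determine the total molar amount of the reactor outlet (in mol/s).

D reacted = 0.665 × 377 = 250.7 mol/s; ν_D = −1, so ξ = 250.7/1 = 250.7 mol/s.
Outlet amounts (n = n₀ + ν ξ):
  D: 377 − 1(250.7) = 126.3
  E: 0 + 2(250.7) = 501.4
Total out = 126.3 + 501.4 = 627.7 mol/s.

628 mol/s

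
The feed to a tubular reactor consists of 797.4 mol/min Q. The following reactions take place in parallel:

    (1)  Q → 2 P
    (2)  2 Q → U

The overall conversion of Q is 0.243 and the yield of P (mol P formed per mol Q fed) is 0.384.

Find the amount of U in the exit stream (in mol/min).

Yield of P: 2ξ₁ / 797.4 = 0.384 → ξ₁ = 153.1 mol/min.
Conversion of Q: 1ξ₁ + 2ξ₂ = 0.243 × 797.4 = 193.8 → ξ₂ = 20.33 mol/min.
Outlet amounts (n = n₀ + Σ ν·ξ):
  Q: 797.4 − 1(153.1) − 2(20.33) = 603.6
  P: 0 + 2(153.1) = 306.2
  U: 0 + 1(20.33) = 20.33

20.3 mol/min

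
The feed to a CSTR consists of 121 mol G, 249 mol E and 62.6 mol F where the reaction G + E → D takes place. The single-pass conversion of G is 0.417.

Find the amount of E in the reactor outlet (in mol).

199 mol

G reacted = 0.417 × 121 = 50.46 mol; ν_G = −1, so ξ = 50.46/1 = 50.46 mol.
Outlet amounts (n = n₀ + ν ξ):
  G: 121 − 1(50.46) = 70.54
  E: 249 − 1(50.46) = 198.5
  D: 0 + 1(50.46) = 50.46
  F: 62.6 (inert)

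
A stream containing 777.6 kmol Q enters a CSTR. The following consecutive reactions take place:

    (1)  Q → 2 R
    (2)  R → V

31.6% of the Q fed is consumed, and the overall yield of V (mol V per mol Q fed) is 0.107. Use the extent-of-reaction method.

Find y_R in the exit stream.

0.399

Conversion of Q: Q consumed = 1ξ₁ = 0.316 × 777.6 → ξ₁ = 245.7 kmol.
Yield of V: 1ξ₂ / 777.6 = 0.107 → ξ₂ = 83.2 kmol.
Outlet amounts (n = n₀ + Σ ν·ξ):
  Q: 777.6 − 1(245.7) = 531.9
  R: 0 + 2(245.7) − 1(83.2) = 408.2
  V: 0 + 1(83.2) = 83.2
Total out = 1023 kmol; y_R = 408.2 / 1023 = 0.3989.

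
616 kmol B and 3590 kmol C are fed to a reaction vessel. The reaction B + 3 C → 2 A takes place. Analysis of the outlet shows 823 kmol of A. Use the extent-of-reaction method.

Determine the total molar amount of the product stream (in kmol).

3380 kmol

For A: n = n₀ + 2ξ → 823 = 0 + 2ξ, giving ξ = 411.5 kmol.
Outlet amounts (n = n₀ + ν ξ):
  B: 616 − 1(411.5) = 204.5
  C: 3590 − 3(411.5) = 2356
  A: 0 + 2(411.5) = 823
Total out = 204.5 + 2356 + 823 = 3383 kmol.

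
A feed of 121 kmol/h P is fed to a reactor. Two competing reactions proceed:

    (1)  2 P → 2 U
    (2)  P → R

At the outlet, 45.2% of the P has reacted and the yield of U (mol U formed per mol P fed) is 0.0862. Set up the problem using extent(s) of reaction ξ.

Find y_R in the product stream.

0.366

Yield of U: 2ξ₁ / 121 = 0.0862 → ξ₁ = 5.215 kmol/h.
Conversion of P: 2ξ₁ + 1ξ₂ = 0.452 × 121 = 54.69 → ξ₂ = 44.26 kmol/h.
Outlet amounts (n = n₀ + Σ ν·ξ):
  P: 121 − 2(5.215) − 1(44.26) = 66.31
  U: 0 + 2(5.215) = 10.43
  R: 0 + 1(44.26) = 44.26
Total out = 121 kmol/h; y_R = 44.26 / 121 = 0.3658.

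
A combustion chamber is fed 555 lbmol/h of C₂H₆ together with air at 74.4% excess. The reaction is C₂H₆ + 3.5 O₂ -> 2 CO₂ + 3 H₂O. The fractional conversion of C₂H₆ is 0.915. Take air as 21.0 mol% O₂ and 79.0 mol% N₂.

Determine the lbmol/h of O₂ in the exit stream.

1610 lbmol/h

Stoichiometric O₂ = 3.5 × 555 = 1942 lbmol/h; O₂ fed = 1942 × 1.744 = 3388 lbmol/h.
N₂ fed = 3388 × 79/21 = 12740 lbmol/h.
Fuel reacted = 0.915 × 555 → ξ = 507.8 lbmol/h.
Outlet (n = n₀ + ν ξ):
  C₂H₆: 555 − 1(507.8) = 47.17
  O₂: 3388 − 3.5(507.8) = 1610
  N₂: 12740 (inert)
  CO₂: 0 + 2(507.8) = 1016
  H₂O: 0 + 3(507.8) = 1523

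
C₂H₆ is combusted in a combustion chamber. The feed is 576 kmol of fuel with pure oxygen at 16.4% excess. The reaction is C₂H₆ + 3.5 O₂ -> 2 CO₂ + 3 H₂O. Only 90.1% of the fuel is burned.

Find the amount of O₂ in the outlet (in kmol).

Stoichiometric O₂ = 3.5 × 576 = 2016 kmol; O₂ fed = 2016 × 1.164 = 2347 kmol.
Fuel reacted = 0.901 × 576 → ξ = 519 kmol.
Outlet (n = n₀ + ν ξ):
  C₂H₆: 576 − 1(519) = 57.02
  O₂: 2347 − 3.5(519) = 530.2
  CO₂: 0 + 2(519) = 1038
  H₂O: 0 + 3(519) = 1557

530 kmol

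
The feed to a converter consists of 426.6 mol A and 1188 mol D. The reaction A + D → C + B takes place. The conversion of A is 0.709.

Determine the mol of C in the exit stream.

302 mol

A reacted = 0.709 × 426.6 = 302.5 mol; ν_A = −1, so ξ = 302.5/1 = 302.5 mol.
Outlet amounts (n = n₀ + ν ξ):
  A: 426.6 − 1(302.5) = 124.1
  D: 1188 − 1(302.5) = 885.5
  C: 0 + 1(302.5) = 302.5
  B: 0 + 1(302.5) = 302.5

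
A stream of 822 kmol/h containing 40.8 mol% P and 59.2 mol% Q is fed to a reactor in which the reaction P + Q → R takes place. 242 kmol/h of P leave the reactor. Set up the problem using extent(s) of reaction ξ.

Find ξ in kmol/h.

For P: n = n₀ − 1ξ → 242 = 335.4 − 1ξ, giving ξ = 93.38 kmol/h.
Outlet amounts (n = n₀ + ν ξ):
  P: 335.4 − 1(93.38) = 242
  Q: 486.6 − 1(93.38) = 393.2
  R: 0 + 1(93.38) = 93.38

ξ = 93.4 kmol/h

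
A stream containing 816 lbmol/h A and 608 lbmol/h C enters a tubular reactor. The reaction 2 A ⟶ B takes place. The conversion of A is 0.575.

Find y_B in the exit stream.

A reacted = 0.575 × 816 = 469.2 lbmol/h; ν_A = −2, so ξ = 469.2/2 = 234.6 lbmol/h.
Outlet amounts (n = n₀ + ν ξ):
  A: 816 − 2(234.6) = 346.8
  B: 0 + 1(234.6) = 234.6
  C: 608 (inert)
Total out = 1189 lbmol/h; y_B = 234.6 / 1189 = 0.1972.

0.197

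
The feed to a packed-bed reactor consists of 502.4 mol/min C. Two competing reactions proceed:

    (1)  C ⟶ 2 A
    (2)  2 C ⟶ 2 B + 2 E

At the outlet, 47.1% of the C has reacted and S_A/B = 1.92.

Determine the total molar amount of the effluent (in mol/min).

Conversion of C: C consumed = 0.471 × 502.4 = 236.6 mol/min = 1ξ₁ + 2ξ₂.
Selectivity: 2ξ₁ / (2ξ₂) = 1.92 → ξ₁ = 1.92 ξ₂.
Substitute: (1·1.92 + 2) ξ₂ = 236.6 → ξ₂ = 60.36 mol/min, ξ₁ = 115.9 mol/min.
Outlet amounts (n = n₀ + Σ ν·ξ):
  C: 502.4 − 1(115.9) − 2(60.36) = 265.8
  A: 0 + 2(115.9) = 231.8
  B: 0 + 2(60.36) = 120.7
  E: 0 + 2(60.36) = 120.7
Total out = 265.8 + 231.8 + 120.7 + 120.7 = 739 mol/min.

739 mol/min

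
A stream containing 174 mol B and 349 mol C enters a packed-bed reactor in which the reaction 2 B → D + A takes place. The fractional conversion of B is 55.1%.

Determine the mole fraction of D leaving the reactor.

B reacted = 0.551 × 174 = 95.87 mol; ν_B = −2, so ξ = 95.87/2 = 47.94 mol.
Outlet amounts (n = n₀ + ν ξ):
  B: 174 − 2(47.94) = 78.13
  D: 0 + 1(47.94) = 47.94
  A: 0 + 1(47.94) = 47.94
  C: 349 (inert)
Total out = 523 mol; y_D = 47.94 / 523 = 0.09166.

0.0917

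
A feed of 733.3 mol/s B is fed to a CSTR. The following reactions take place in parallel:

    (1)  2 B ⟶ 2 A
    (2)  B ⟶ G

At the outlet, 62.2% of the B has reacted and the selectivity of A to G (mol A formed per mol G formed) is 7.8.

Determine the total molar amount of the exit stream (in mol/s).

Conversion of B: B consumed = 0.622 × 733.3 = 456.1 mol/s = 2ξ₁ + 1ξ₂.
Selectivity: 2ξ₁ / (1ξ₂) = 7.8 → ξ₁ = 3.9 ξ₂.
Substitute: (2·3.9 + 1) ξ₂ = 456.1 → ξ₂ = 51.83 mol/s, ξ₁ = 202.1 mol/s.
Outlet amounts (n = n₀ + Σ ν·ξ):
  B: 733.3 − 2(202.1) − 1(51.83) = 277.2
  A: 0 + 2(202.1) = 404.3
  G: 0 + 1(51.83) = 51.83
Total out = 277.2 + 404.3 + 51.83 = 733.3 mol/s.

733 mol/s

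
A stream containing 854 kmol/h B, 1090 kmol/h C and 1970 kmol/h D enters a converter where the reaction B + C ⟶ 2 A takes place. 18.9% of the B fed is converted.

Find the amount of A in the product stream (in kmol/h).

323 kmol/h

B reacted = 0.189 × 854 = 161.4 kmol/h; ν_B = −1, so ξ = 161.4/1 = 161.4 kmol/h.
Outlet amounts (n = n₀ + ν ξ):
  B: 854 − 1(161.4) = 692.6
  C: 1090 − 1(161.4) = 928.6
  A: 0 + 2(161.4) = 322.8
  D: 1970 (inert)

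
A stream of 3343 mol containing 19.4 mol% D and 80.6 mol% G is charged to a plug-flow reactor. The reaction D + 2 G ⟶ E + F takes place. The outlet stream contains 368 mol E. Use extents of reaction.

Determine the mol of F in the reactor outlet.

For E: n = n₀ + 1ξ → 368 = 0 + 1ξ, giving ξ = 368 mol.
Outlet amounts (n = n₀ + ν ξ):
  D: 648.5 − 1(368) = 280.5
  G: 2694 − 2(368) = 1958
  E: 0 + 1(368) = 368
  F: 0 + 1(368) = 368

368 mol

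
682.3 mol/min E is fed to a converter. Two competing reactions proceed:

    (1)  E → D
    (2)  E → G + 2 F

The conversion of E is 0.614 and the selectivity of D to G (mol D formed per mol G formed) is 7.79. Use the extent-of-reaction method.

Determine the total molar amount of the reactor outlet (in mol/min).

778 mol/min

Conversion of E: E consumed = 0.614 × 682.3 = 418.9 mol/min = 1ξ₁ + 1ξ₂.
Selectivity: 1ξ₁ / (1ξ₂) = 7.79 → ξ₁ = 7.79 ξ₂.
Substitute: (1·7.79 + 1) ξ₂ = 418.9 → ξ₂ = 47.66 mol/min, ξ₁ = 371.3 mol/min.
Outlet amounts (n = n₀ + Σ ν·ξ):
  E: 682.3 − 1(371.3) − 1(47.66) = 263.4
  D: 0 + 1(371.3) = 371.3
  G: 0 + 1(47.66) = 47.66
  F: 0 + 2(47.66) = 95.32
Total out = 263.4 + 371.3 + 47.66 + 95.32 = 777.6 mol/min.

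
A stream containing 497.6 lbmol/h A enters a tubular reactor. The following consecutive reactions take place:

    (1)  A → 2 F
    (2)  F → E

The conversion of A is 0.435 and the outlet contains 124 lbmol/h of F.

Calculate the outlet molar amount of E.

Conversion of A: A consumed = 1ξ₁ = 0.435 × 497.6 → ξ₁ = 216.5 lbmol/h.
F balance: n_F = 0 + 2ξ₁ − 1ξ₂ = 124 → ξ₂ = (2·216.5 − 124)/1 = 308.9 lbmol/h.
Outlet amounts (n = n₀ + Σ ν·ξ):
  A: 497.6 − 1(216.5) = 281.1
  F: 0 + 2(216.5) − 1(308.9) = 124
  E: 0 + 1(308.9) = 308.9

309 lbmol/h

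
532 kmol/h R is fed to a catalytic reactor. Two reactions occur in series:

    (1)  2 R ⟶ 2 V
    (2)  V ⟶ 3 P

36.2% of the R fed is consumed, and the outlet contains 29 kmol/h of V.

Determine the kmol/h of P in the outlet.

491 kmol/h

Conversion of R: R consumed = 2ξ₁ = 0.362 × 532 → ξ₁ = 96.29 kmol/h.
V balance: n_V = 0 + 2ξ₁ − 1ξ₂ = 29 → ξ₂ = (2·96.29 − 29)/1 = 163.6 kmol/h.
Outlet amounts (n = n₀ + Σ ν·ξ):
  R: 532 − 2(96.29) = 339.4
  V: 0 + 2(96.29) − 1(163.6) = 29
  P: 0 + 3(163.6) = 490.8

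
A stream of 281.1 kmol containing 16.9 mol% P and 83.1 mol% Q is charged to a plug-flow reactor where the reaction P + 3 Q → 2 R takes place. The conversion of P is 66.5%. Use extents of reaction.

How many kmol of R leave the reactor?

63.2 kmol

P reacted = 0.665 × 47.51 = 31.59 kmol; ν_P = −1, so ξ = 31.59/1 = 31.59 kmol.
Outlet amounts (n = n₀ + ν ξ):
  P: 47.51 − 1(31.59) = 15.91
  Q: 233.6 − 3(31.59) = 138.8
  R: 0 + 2(31.59) = 63.18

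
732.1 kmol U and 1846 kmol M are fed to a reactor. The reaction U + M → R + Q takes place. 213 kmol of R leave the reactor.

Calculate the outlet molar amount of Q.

213 kmol

For R: n = n₀ + 1ξ → 213 = 0 + 1ξ, giving ξ = 213 kmol.
Outlet amounts (n = n₀ + ν ξ):
  U: 732.1 − 1(213) = 519.1
  M: 1846 − 1(213) = 1633
  R: 0 + 1(213) = 213
  Q: 0 + 1(213) = 213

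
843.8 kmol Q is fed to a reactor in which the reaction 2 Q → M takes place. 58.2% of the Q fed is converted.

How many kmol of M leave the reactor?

246 kmol

Q reacted = 0.582 × 843.8 = 491.1 kmol; ν_Q = −2, so ξ = 491.1/2 = 245.5 kmol.
Outlet amounts (n = n₀ + ν ξ):
  Q: 843.8 − 2(245.5) = 352.7
  M: 0 + 1(245.5) = 245.5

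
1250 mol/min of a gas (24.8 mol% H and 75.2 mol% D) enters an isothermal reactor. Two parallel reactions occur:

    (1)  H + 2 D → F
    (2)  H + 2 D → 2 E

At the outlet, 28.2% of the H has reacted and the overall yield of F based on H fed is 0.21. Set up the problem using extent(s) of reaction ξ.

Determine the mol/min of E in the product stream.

Yield of F: 1ξ₁ / 310 = 0.21 → ξ₁ = 65.1 mol/min.
Conversion of H: 1ξ₁ + 1ξ₂ = 0.282 × 310 = 87.42 → ξ₂ = 22.32 mol/min.
Outlet amounts (n = n₀ + Σ ν·ξ):
  H: 310 − 1(65.1) − 1(22.32) = 222.6
  D: 940 − 2(65.1) − 2(22.32) = 765.2
  F: 0 + 1(65.1) = 65.1
  E: 0 + 2(22.32) = 44.64

44.6 mol/min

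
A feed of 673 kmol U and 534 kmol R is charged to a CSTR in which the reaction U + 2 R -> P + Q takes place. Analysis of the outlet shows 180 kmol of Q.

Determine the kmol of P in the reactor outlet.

For Q: n = n₀ + 1ξ → 180 = 0 + 1ξ, giving ξ = 180 kmol.
Outlet amounts (n = n₀ + ν ξ):
  U: 673 − 1(180) = 493
  R: 534 − 2(180) = 174
  P: 0 + 1(180) = 180
  Q: 0 + 1(180) = 180

180 kmol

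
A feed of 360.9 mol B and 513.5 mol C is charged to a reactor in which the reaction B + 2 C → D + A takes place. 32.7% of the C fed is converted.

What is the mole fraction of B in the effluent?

C reacted = 0.327 × 513.5 = 167.9 mol; ν_C = −2, so ξ = 167.9/2 = 83.96 mol.
Outlet amounts (n = n₀ + ν ξ):
  B: 360.9 − 1(83.96) = 276.9
  C: 513.5 − 2(83.96) = 345.6
  D: 0 + 1(83.96) = 83.96
  A: 0 + 1(83.96) = 83.96
Total out = 790.4 mol; y_B = 276.9 / 790.4 = 0.3504.

0.35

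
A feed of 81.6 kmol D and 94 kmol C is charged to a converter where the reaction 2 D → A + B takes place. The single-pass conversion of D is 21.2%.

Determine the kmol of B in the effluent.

8.65 kmol

D reacted = 0.212 × 81.6 = 17.3 kmol; ν_D = −2, so ξ = 17.3/2 = 8.65 kmol.
Outlet amounts (n = n₀ + ν ξ):
  D: 81.6 − 2(8.65) = 64.3
  A: 0 + 1(8.65) = 8.65
  B: 0 + 1(8.65) = 8.65
  C: 94 (inert)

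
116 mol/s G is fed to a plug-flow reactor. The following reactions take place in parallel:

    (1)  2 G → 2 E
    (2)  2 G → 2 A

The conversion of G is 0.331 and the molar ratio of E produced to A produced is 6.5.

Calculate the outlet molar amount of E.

33.3 mol/s

Conversion of G: G consumed = 0.331 × 116 = 38.4 mol/s = 2ξ₁ + 2ξ₂.
Selectivity: 2ξ₁ / (2ξ₂) = 6.5 → ξ₁ = 6.5 ξ₂.
Substitute: (2·6.5 + 2) ξ₂ = 38.4 → ξ₂ = 2.56 mol/s, ξ₁ = 16.64 mol/s.
Outlet amounts (n = n₀ + Σ ν·ξ):
  G: 116 − 2(16.64) − 2(2.56) = 77.6
  E: 0 + 2(16.64) = 33.28
  A: 0 + 2(2.56) = 5.119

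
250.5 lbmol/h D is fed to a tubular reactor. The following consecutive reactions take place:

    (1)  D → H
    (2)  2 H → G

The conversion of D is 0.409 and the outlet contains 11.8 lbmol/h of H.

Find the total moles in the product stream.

Conversion of D: D consumed = 1ξ₁ = 0.409 × 250.5 → ξ₁ = 102.5 lbmol/h.
H balance: n_H = 0 + 1ξ₁ − 2ξ₂ = 11.8 → ξ₂ = (1·102.5 − 11.8)/2 = 45.33 lbmol/h.
Outlet amounts (n = n₀ + Σ ν·ξ):
  D: 250.5 − 1(102.5) = 148
  H: 0 + 1(102.5) − 2(45.33) = 11.8
  G: 0 + 1(45.33) = 45.33
Total out = 148 + 11.8 + 45.33 = 205.2 lbmol/h.

205 lbmol/h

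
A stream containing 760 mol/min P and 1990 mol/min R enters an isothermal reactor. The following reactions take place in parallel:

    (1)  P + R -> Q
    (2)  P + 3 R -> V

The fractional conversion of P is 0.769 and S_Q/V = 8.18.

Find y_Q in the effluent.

0.256

Conversion of P: P consumed = 0.769 × 760 = 584.4 mol/min = 1ξ₁ + 1ξ₂.
Selectivity: 1ξ₁ / (1ξ₂) = 8.18 → ξ₁ = 8.18 ξ₂.
Substitute: (1·8.18 + 1) ξ₂ = 584.4 → ξ₂ = 63.66 mol/min, ξ₁ = 520.8 mol/min.
Outlet amounts (n = n₀ + Σ ν·ξ):
  P: 760 − 1(520.8) − 1(63.66) = 175.6
  R: 1990 − 1(520.8) − 3(63.66) = 1278
  Q: 0 + 1(520.8) = 520.8
  V: 0 + 1(63.66) = 63.66
Total out = 2038 mol/min; y_Q = 520.8 / 2038 = 0.2555.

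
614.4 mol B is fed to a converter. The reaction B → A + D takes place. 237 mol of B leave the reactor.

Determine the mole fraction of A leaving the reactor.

0.381

For B: n = n₀ − 1ξ → 237 = 614.4 − 1ξ, giving ξ = 377.4 mol.
Outlet amounts (n = n₀ + ν ξ):
  B: 614.4 − 1(377.4) = 237
  A: 0 + 1(377.4) = 377.4
  D: 0 + 1(377.4) = 377.4
Total out = 991.8 mol; y_A = 377.4 / 991.8 = 0.3805.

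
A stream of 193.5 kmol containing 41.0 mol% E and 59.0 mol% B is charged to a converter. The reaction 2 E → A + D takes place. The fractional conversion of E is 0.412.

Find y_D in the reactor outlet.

E reacted = 0.412 × 79.33 = 32.69 kmol; ν_E = −2, so ξ = 32.69/2 = 16.34 kmol.
Outlet amounts (n = n₀ + ν ξ):
  E: 79.33 − 2(16.34) = 46.65
  A: 0 + 1(16.34) = 16.34
  D: 0 + 1(16.34) = 16.34
  B: 114.2 (inert)
Total out = 193.5 kmol; y_D = 16.34 / 193.5 = 0.08446.

0.0845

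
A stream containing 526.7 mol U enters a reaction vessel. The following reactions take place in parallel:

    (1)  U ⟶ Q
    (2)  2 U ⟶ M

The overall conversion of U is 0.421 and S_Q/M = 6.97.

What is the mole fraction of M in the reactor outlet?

Conversion of U: U consumed = 0.421 × 526.7 = 221.7 mol = 1ξ₁ + 2ξ₂.
Selectivity: 1ξ₁ / (1ξ₂) = 6.97 → ξ₁ = 6.97 ξ₂.
Substitute: (1·6.97 + 2) ξ₂ = 221.7 → ξ₂ = 24.72 mol, ξ₁ = 172.3 mol.
Outlet amounts (n = n₀ + Σ ν·ξ):
  U: 526.7 − 1(172.3) − 2(24.72) = 305
  Q: 0 + 1(172.3) = 172.3
  M: 0 + 1(24.72) = 24.72
Total out = 502 mol; y_M = 24.72 / 502 = 0.04925.

0.0492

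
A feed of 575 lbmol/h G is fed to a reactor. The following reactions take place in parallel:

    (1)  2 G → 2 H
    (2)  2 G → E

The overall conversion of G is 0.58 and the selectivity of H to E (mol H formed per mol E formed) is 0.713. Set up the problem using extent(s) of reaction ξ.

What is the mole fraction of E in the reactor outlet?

Conversion of G: G consumed = 0.58 × 575 = 333.5 lbmol/h = 2ξ₁ + 2ξ₂.
Selectivity: 2ξ₁ / (1ξ₂) = 0.713 → ξ₁ = 0.3565 ξ₂.
Substitute: (2·0.3565 + 2) ξ₂ = 333.5 → ξ₂ = 122.9 lbmol/h, ξ₁ = 43.82 lbmol/h.
Outlet amounts (n = n₀ + Σ ν·ξ):
  G: 575 − 2(43.82) − 2(122.9) = 241.5
  H: 0 + 2(43.82) = 87.65
  E: 0 + 1(122.9) = 122.9
Total out = 452.1 lbmol/h; y_E = 122.9 / 452.1 = 0.2719.

0.272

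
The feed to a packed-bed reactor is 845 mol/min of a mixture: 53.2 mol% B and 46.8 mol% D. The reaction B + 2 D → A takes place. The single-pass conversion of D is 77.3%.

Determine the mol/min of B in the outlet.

297 mol/min

D reacted = 0.773 × 395.5 = 305.7 mol/min; ν_D = −2, so ξ = 305.7/2 = 152.8 mol/min.
Outlet amounts (n = n₀ + ν ξ):
  B: 449.5 − 1(152.8) = 296.7
  D: 395.5 − 2(152.8) = 89.77
  A: 0 + 1(152.8) = 152.8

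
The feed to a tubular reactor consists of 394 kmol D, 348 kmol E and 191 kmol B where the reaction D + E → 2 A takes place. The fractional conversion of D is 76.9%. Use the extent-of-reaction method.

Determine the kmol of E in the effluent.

45 kmol

D reacted = 0.769 × 394 = 303 kmol; ν_D = −1, so ξ = 303/1 = 303 kmol.
Outlet amounts (n = n₀ + ν ξ):
  D: 394 − 1(303) = 91.01
  E: 348 − 1(303) = 45.01
  A: 0 + 2(303) = 606
  B: 191 (inert)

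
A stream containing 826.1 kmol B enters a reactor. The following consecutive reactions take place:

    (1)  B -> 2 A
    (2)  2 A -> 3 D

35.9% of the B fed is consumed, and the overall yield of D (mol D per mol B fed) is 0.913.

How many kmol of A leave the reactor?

Conversion of B: B consumed = 1ξ₁ = 0.359 × 826.1 → ξ₁ = 296.6 kmol.
Yield of D: 3ξ₂ / 826.1 = 0.913 → ξ₂ = 251.4 kmol.
Outlet amounts (n = n₀ + Σ ν·ξ):
  B: 826.1 − 1(296.6) = 529.5
  A: 0 + 2(296.6) − 2(251.4) = 90.32
  D: 0 + 3(251.4) = 754.2

90.3 kmol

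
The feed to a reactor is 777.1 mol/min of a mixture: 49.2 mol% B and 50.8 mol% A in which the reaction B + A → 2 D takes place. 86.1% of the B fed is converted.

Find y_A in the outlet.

0.0844

B reacted = 0.861 × 382.3 = 329.2 mol/min; ν_B = −1, so ξ = 329.2/1 = 329.2 mol/min.
Outlet amounts (n = n₀ + ν ξ):
  B: 382.3 − 1(329.2) = 53.14
  A: 394.8 − 1(329.2) = 65.58
  D: 0 + 2(329.2) = 658.4
Total out = 777.1 mol/min; y_A = 65.58 / 777.1 = 0.08439.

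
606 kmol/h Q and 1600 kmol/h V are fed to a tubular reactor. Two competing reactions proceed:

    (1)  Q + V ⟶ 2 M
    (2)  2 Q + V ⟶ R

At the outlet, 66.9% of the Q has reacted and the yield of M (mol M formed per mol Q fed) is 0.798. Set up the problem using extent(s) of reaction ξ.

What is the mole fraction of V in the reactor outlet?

0.625

Yield of M: 2ξ₁ / 606 = 0.798 → ξ₁ = 241.8 kmol/h.
Conversion of Q: 1ξ₁ + 2ξ₂ = 0.669 × 606 = 405.4 → ξ₂ = 81.81 kmol/h.
Outlet amounts (n = n₀ + Σ ν·ξ):
  Q: 606 − 1(241.8) − 2(81.81) = 200.6
  V: 1600 − 1(241.8) − 1(81.81) = 1276
  M: 0 + 2(241.8) = 483.6
  R: 0 + 1(81.81) = 81.81
Total out = 2042 kmol/h; y_V = 1276 / 2042 = 0.625.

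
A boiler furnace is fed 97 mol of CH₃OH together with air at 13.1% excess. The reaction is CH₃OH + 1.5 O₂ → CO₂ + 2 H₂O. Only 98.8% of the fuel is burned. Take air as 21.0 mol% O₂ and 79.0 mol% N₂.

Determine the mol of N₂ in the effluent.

Stoichiometric O₂ = 1.5 × 97 = 145.5 mol; O₂ fed = 145.5 × 1.131 = 164.6 mol.
N₂ fed = 164.6 × 79/21 = 619.1 mol.
Fuel reacted = 0.988 × 97 → ξ = 95.84 mol.
Outlet (n = n₀ + ν ξ):
  CH₃OH: 97 − 1(95.84) = 1.164
  O₂: 164.6 − 1.5(95.84) = 20.81
  N₂: 619.1 (inert)
  CO₂: 0 + 1(95.84) = 95.84
  H₂O: 0 + 2(95.84) = 191.7

619 mol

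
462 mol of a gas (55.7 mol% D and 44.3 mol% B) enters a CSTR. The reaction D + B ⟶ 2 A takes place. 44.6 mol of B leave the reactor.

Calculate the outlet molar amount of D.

For B: n = n₀ − 1ξ → 44.6 = 204.7 − 1ξ, giving ξ = 160.1 mol.
Outlet amounts (n = n₀ + ν ξ):
  D: 257.3 − 1(160.1) = 97.27
  B: 204.7 − 1(160.1) = 44.6
  A: 0 + 2(160.1) = 320.1

97.3 mol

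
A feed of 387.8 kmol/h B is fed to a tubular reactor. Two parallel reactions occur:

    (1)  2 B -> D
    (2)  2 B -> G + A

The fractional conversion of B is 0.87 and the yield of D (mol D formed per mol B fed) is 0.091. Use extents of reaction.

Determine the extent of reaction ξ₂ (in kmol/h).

ξ₂ = 133 kmol/h

Yield of D: 1ξ₁ / 387.8 = 0.091 → ξ₁ = 35.29 kmol/h.
Conversion of B: 2ξ₁ + 2ξ₂ = 0.87 × 387.8 = 337.4 → ξ₂ = 133.4 kmol/h.
Outlet amounts (n = n₀ + Σ ν·ξ):
  B: 387.8 − 2(35.29) − 2(133.4) = 50.41
  D: 0 + 1(35.29) = 35.29
  G: 0 + 1(133.4) = 133.4
  A: 0 + 1(133.4) = 133.4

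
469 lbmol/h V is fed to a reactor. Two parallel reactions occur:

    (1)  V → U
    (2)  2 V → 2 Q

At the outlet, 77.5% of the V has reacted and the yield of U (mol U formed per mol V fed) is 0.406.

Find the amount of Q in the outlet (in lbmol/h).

Yield of U: 1ξ₁ / 469 = 0.406 → ξ₁ = 190.4 lbmol/h.
Conversion of V: 1ξ₁ + 2ξ₂ = 0.775 × 469 = 363.5 → ξ₂ = 86.53 lbmol/h.
Outlet amounts (n = n₀ + Σ ν·ξ):
  V: 469 − 1(190.4) − 2(86.53) = 105.5
  U: 0 + 1(190.4) = 190.4
  Q: 0 + 2(86.53) = 173.1

173 lbmol/h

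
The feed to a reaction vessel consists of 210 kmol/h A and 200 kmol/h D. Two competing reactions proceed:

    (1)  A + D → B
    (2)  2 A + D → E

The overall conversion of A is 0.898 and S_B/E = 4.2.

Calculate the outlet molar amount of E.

Conversion of A: A consumed = 0.898 × 210 = 188.6 kmol/h = 1ξ₁ + 2ξ₂.
Selectivity: 1ξ₁ / (1ξ₂) = 4.2 → ξ₁ = 4.2 ξ₂.
Substitute: (1·4.2 + 2) ξ₂ = 188.6 → ξ₂ = 30.42 kmol/h, ξ₁ = 127.7 kmol/h.
Outlet amounts (n = n₀ + Σ ν·ξ):
  A: 210 − 1(127.7) − 2(30.42) = 21.42
  D: 200 − 1(127.7) − 1(30.42) = 41.84
  B: 0 + 1(127.7) = 127.7
  E: 0 + 1(30.42) = 30.42

30.4 kmol/h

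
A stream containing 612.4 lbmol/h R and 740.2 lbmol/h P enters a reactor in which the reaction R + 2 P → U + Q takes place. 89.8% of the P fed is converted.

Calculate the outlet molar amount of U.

332 lbmol/h

P reacted = 0.898 × 740.2 = 664.7 lbmol/h; ν_P = −2, so ξ = 664.7/2 = 332.3 lbmol/h.
Outlet amounts (n = n₀ + ν ξ):
  R: 612.4 − 1(332.3) = 280.1
  P: 740.2 − 2(332.3) = 75.5
  U: 0 + 1(332.3) = 332.3
  Q: 0 + 1(332.3) = 332.3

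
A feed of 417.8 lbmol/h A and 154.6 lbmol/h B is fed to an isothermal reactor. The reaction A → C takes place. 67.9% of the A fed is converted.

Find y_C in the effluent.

A reacted = 0.679 × 417.8 = 283.7 lbmol/h; ν_A = −1, so ξ = 283.7/1 = 283.7 lbmol/h.
Outlet amounts (n = n₀ + ν ξ):
  A: 417.8 − 1(283.7) = 134.1
  C: 0 + 1(283.7) = 283.7
  B: 154.6 (inert)
Total out = 572.4 lbmol/h; y_C = 283.7 / 572.4 = 0.4956.

0.496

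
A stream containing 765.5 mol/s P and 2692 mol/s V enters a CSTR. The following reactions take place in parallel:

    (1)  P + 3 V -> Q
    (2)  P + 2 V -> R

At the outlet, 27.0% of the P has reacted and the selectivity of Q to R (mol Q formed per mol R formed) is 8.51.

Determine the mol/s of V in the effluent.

Conversion of P: P consumed = 0.27 × 765.5 = 206.7 mol/s = 1ξ₁ + 1ξ₂.
Selectivity: 1ξ₁ / (1ξ₂) = 8.51 → ξ₁ = 8.51 ξ₂.
Substitute: (1·8.51 + 1) ξ₂ = 206.7 → ξ₂ = 21.73 mol/s, ξ₁ = 185 mol/s.
Outlet amounts (n = n₀ + Σ ν·ξ):
  P: 765.5 − 1(185) − 1(21.73) = 558.8
  V: 2692 − 3(185) − 2(21.73) = 2094
  Q: 0 + 1(185) = 185
  R: 0 + 1(21.73) = 21.73

2090 mol/s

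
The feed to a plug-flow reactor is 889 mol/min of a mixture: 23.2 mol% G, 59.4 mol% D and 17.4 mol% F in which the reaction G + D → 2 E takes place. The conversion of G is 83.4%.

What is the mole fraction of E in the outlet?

0.387

G reacted = 0.834 × 206.2 = 172 mol/min; ν_G = −1, so ξ = 172/1 = 172 mol/min.
Outlet amounts (n = n₀ + ν ξ):
  G: 206.2 − 1(172) = 34.24
  D: 528.1 − 1(172) = 356.1
  E: 0 + 2(172) = 344
  F: 154.7 (inert)
Total out = 889 mol/min; y_E = 344 / 889 = 0.387.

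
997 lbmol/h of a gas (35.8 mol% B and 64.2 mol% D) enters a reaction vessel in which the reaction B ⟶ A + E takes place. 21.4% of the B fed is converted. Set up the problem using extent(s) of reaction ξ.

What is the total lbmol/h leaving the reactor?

B reacted = 0.214 × 356.9 = 76.38 lbmol/h; ν_B = −1, so ξ = 76.38/1 = 76.38 lbmol/h.
Outlet amounts (n = n₀ + ν ξ):
  B: 356.9 − 1(76.38) = 280.5
  A: 0 + 1(76.38) = 76.38
  E: 0 + 1(76.38) = 76.38
  D: 640.1 (inert)
Total out = 280.5 + 76.38 + 76.38 + 640.1 = 1073 lbmol/h.

1070 lbmol/h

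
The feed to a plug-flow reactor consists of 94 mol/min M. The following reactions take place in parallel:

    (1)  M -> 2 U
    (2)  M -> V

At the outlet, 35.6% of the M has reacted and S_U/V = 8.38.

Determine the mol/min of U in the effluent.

Conversion of M: M consumed = 0.356 × 94 = 33.46 mol/min = 1ξ₁ + 1ξ₂.
Selectivity: 2ξ₁ / (1ξ₂) = 8.38 → ξ₁ = 4.19 ξ₂.
Substitute: (1·4.19 + 1) ξ₂ = 33.46 → ξ₂ = 6.448 mol/min, ξ₁ = 27.02 mol/min.
Outlet amounts (n = n₀ + Σ ν·ξ):
  M: 94 − 1(27.02) − 1(6.448) = 60.54
  U: 0 + 2(27.02) = 54.03
  V: 0 + 1(6.448) = 6.448

54 mol/min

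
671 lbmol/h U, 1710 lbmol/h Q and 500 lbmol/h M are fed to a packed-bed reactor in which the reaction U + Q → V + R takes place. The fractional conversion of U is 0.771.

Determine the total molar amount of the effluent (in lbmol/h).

U reacted = 0.771 × 671 = 517.3 lbmol/h; ν_U = −1, so ξ = 517.3/1 = 517.3 lbmol/h.
Outlet amounts (n = n₀ + ν ξ):
  U: 671 − 1(517.3) = 153.7
  Q: 1710 − 1(517.3) = 1193
  V: 0 + 1(517.3) = 517.3
  R: 0 + 1(517.3) = 517.3
  M: 500 (inert)
Total out = 153.7 + 1193 + 517.3 + 517.3 + 500 = 2881 lbmol/h.

2880 lbmol/h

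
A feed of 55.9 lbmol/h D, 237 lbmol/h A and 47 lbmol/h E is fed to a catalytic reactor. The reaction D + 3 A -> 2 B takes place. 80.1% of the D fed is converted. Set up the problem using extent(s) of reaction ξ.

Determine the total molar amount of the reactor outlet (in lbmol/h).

D reacted = 0.801 × 55.9 = 44.78 lbmol/h; ν_D = −1, so ξ = 44.78/1 = 44.78 lbmol/h.
Outlet amounts (n = n₀ + ν ξ):
  D: 55.9 − 1(44.78) = 11.12
  A: 237 − 3(44.78) = 102.7
  B: 0 + 2(44.78) = 89.55
  E: 47 (inert)
Total out = 11.12 + 102.7 + 89.55 + 47 = 250.3 lbmol/h.

250 lbmol/h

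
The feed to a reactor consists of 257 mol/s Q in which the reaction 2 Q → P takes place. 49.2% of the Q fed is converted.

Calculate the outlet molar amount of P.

Q reacted = 0.492 × 257 = 126.4 mol/s; ν_Q = −2, so ξ = 126.4/2 = 63.22 mol/s.
Outlet amounts (n = n₀ + ν ξ):
  Q: 257 − 2(63.22) = 130.6
  P: 0 + 1(63.22) = 63.22

63.2 mol/s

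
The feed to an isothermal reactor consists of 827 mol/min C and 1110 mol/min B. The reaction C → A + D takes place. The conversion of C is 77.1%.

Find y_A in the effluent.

0.248

C reacted = 0.771 × 827 = 637.6 mol/min; ν_C = −1, so ξ = 637.6/1 = 637.6 mol/min.
Outlet amounts (n = n₀ + ν ξ):
  C: 827 − 1(637.6) = 189.4
  A: 0 + 1(637.6) = 637.6
  D: 0 + 1(637.6) = 637.6
  B: 1110 (inert)
Total out = 2575 mol/min; y_A = 637.6 / 2575 = 0.2477.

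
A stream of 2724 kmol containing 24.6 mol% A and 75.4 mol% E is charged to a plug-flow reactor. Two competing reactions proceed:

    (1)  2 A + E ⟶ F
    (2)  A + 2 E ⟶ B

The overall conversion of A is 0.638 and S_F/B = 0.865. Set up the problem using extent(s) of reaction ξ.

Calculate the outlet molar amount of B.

Conversion of A: A consumed = 0.638 × 670.1 = 427.5 kmol = 2ξ₁ + 1ξ₂.
Selectivity: 1ξ₁ / (1ξ₂) = 0.865 → ξ₁ = 0.865 ξ₂.
Substitute: (2·0.865 + 1) ξ₂ = 427.5 → ξ₂ = 156.6 kmol, ξ₁ = 135.5 kmol.
Outlet amounts (n = n₀ + Σ ν·ξ):
  A: 670.1 − 2(135.5) − 1(156.6) = 242.6
  E: 2054 − 1(135.5) − 2(156.6) = 1605
  F: 0 + 1(135.5) = 135.5
  B: 0 + 1(156.6) = 156.6

157 kmol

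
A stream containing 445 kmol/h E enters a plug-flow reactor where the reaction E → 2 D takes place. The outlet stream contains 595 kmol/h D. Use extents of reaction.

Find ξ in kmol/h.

For D: n = n₀ + 2ξ → 595 = 0 + 2ξ, giving ξ = 297.5 kmol/h.
Outlet amounts (n = n₀ + ν ξ):
  E: 445 − 1(297.5) = 147.5
  D: 0 + 2(297.5) = 595

ξ = 298 kmol/h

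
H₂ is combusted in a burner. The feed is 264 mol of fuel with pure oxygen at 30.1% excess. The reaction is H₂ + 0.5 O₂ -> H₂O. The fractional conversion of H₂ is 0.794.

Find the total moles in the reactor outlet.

331 mol

Stoichiometric O₂ = 0.5 × 264 = 132 mol; O₂ fed = 132 × 1.301 = 171.7 mol.
Fuel reacted = 0.794 × 264 → ξ = 209.6 mol.
Outlet (n = n₀ + ν ξ):
  H₂: 264 − 1(209.6) = 54.38
  O₂: 171.7 − 0.5(209.6) = 66.92
  H₂O: 0 + 1(209.6) = 209.6
Total out = 54.38 + 66.92 + 209.6 = 330.9 mol.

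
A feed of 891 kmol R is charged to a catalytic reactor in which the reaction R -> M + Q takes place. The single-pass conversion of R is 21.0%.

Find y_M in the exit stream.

0.174

R reacted = 0.21 × 891 = 187.1 kmol; ν_R = −1, so ξ = 187.1/1 = 187.1 kmol.
Outlet amounts (n = n₀ + ν ξ):
  R: 891 − 1(187.1) = 703.9
  M: 0 + 1(187.1) = 187.1
  Q: 0 + 1(187.1) = 187.1
Total out = 1078 kmol; y_M = 187.1 / 1078 = 0.1736.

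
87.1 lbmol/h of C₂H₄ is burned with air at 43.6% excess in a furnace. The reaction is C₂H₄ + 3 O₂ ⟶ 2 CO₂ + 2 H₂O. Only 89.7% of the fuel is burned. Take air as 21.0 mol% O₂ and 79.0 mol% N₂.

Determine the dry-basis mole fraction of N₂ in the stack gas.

0.822

Stoichiometric O₂ = 3 × 87.1 = 261.3 lbmol/h; O₂ fed = 261.3 × 1.436 = 375.2 lbmol/h.
N₂ fed = 375.2 × 79/21 = 1412 lbmol/h.
Fuel reacted = 0.897 × 87.1 → ξ = 78.13 lbmol/h.
Outlet (n = n₀ + ν ξ):
  C₂H₄: 87.1 − 1(78.13) = 8.971
  O₂: 375.2 − 3(78.13) = 140.8
  N₂: 1412 (inert)
  CO₂: 0 + 2(78.13) = 156.3
  H₂O: 0 + 2(78.13) = 156.3
Dry total = 1718 lbmol/h; y_N₂ (dry) = 1412 / 1718 = 0.8218.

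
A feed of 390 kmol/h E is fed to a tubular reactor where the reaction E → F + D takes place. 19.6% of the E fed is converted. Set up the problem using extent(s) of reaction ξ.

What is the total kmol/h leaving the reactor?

466 kmol/h

E reacted = 0.196 × 390 = 76.44 kmol/h; ν_E = −1, so ξ = 76.44/1 = 76.44 kmol/h.
Outlet amounts (n = n₀ + ν ξ):
  E: 390 − 1(76.44) = 313.6
  F: 0 + 1(76.44) = 76.44
  D: 0 + 1(76.44) = 76.44
Total out = 313.6 + 76.44 + 76.44 = 466.4 kmol/h.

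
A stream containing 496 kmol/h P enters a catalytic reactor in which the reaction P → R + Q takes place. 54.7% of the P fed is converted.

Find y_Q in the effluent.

0.354

P reacted = 0.547 × 496 = 271.3 kmol/h; ν_P = −1, so ξ = 271.3/1 = 271.3 kmol/h.
Outlet amounts (n = n₀ + ν ξ):
  P: 496 − 1(271.3) = 224.7
  R: 0 + 1(271.3) = 271.3
  Q: 0 + 1(271.3) = 271.3
Total out = 767.3 kmol/h; y_Q = 271.3 / 767.3 = 0.3536.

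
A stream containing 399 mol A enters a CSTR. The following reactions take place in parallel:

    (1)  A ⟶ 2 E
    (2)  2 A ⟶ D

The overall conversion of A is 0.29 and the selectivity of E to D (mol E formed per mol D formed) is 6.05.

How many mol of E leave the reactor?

Conversion of A: A consumed = 0.29 × 399 = 115.7 mol = 1ξ₁ + 2ξ₂.
Selectivity: 2ξ₁ / (1ξ₂) = 6.05 → ξ₁ = 3.025 ξ₂.
Substitute: (1·3.025 + 2) ξ₂ = 115.7 → ξ₂ = 23.03 mol, ξ₁ = 69.66 mol.
Outlet amounts (n = n₀ + Σ ν·ξ):
  A: 399 − 1(69.66) − 2(23.03) = 283.3
  E: 0 + 2(69.66) = 139.3
  D: 0 + 1(23.03) = 23.03

139 mol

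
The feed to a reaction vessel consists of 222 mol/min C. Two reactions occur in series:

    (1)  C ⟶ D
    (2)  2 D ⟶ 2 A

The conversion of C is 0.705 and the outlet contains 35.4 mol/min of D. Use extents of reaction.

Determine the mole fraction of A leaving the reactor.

Conversion of C: C consumed = 1ξ₁ = 0.705 × 222 → ξ₁ = 156.5 mol/min.
D balance: n_D = 0 + 1ξ₁ − 2ξ₂ = 35.4 → ξ₂ = (1·156.5 − 35.4)/2 = 60.55 mol/min.
Outlet amounts (n = n₀ + Σ ν·ξ):
  C: 222 − 1(156.5) = 65.49
  D: 0 + 1(156.5) − 2(60.55) = 35.4
  A: 0 + 2(60.55) = 121.1
Total out = 222 mol/min; y_A = 121.1 / 222 = 0.5455.

0.546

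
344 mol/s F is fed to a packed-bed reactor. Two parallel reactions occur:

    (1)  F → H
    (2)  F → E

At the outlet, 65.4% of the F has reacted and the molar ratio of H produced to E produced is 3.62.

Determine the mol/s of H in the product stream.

Conversion of F: F consumed = 0.654 × 344 = 225 mol/s = 1ξ₁ + 1ξ₂.
Selectivity: 1ξ₁ / (1ξ₂) = 3.62 → ξ₁ = 3.62 ξ₂.
Substitute: (1·3.62 + 1) ξ₂ = 225 → ξ₂ = 48.7 mol/s, ξ₁ = 176.3 mol/s.
Outlet amounts (n = n₀ + Σ ν·ξ):
  F: 344 − 1(176.3) − 1(48.7) = 119
  H: 0 + 1(176.3) = 176.3
  E: 0 + 1(48.7) = 48.7

176 mol/s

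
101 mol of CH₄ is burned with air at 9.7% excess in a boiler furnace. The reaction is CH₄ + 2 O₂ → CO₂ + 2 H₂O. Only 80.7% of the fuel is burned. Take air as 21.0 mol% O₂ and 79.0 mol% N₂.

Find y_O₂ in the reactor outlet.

Stoichiometric O₂ = 2 × 101 = 202 mol; O₂ fed = 202 × 1.097 = 221.6 mol.
N₂ fed = 221.6 × 79/21 = 833.6 mol.
Fuel reacted = 0.807 × 101 → ξ = 81.51 mol.
Outlet (n = n₀ + ν ξ):
  CH₄: 101 − 1(81.51) = 19.49
  O₂: 221.6 − 2(81.51) = 58.58
  N₂: 833.6 (inert)
  CO₂: 0 + 1(81.51) = 81.51
  H₂O: 0 + 2(81.51) = 163
Total out = 1156 mol; y_O₂ = 58.58 / 1156 = 0.05067.

0.0507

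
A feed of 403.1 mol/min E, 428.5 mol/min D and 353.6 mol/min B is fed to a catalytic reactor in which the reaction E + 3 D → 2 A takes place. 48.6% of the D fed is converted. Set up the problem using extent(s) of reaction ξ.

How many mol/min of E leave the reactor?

334 mol/min

D reacted = 0.486 × 428.5 = 208.3 mol/min; ν_D = −3, so ξ = 208.3/3 = 69.42 mol/min.
Outlet amounts (n = n₀ + ν ξ):
  E: 403.1 − 1(69.42) = 333.7
  D: 428.5 − 3(69.42) = 220.2
  A: 0 + 2(69.42) = 138.8
  B: 353.6 (inert)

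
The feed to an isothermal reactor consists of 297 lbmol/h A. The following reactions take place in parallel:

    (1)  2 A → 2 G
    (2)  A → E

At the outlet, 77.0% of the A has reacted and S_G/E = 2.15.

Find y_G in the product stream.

Conversion of A: A consumed = 0.77 × 297 = 228.7 lbmol/h = 2ξ₁ + 1ξ₂.
Selectivity: 2ξ₁ / (1ξ₂) = 2.15 → ξ₁ = 1.075 ξ₂.
Substitute: (2·1.075 + 1) ξ₂ = 228.7 → ξ₂ = 72.6 lbmol/h, ξ₁ = 78.04 lbmol/h.
Outlet amounts (n = n₀ + Σ ν·ξ):
  A: 297 − 2(78.04) − 1(72.6) = 68.31
  G: 0 + 2(78.04) = 156.1
  E: 0 + 1(72.6) = 72.6
Total out = 297 lbmol/h; y_G = 156.1 / 297 = 0.5256.

0.526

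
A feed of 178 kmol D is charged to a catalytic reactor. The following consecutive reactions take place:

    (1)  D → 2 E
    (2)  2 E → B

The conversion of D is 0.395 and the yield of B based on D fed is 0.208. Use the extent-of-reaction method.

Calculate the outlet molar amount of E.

66.6 kmol

Conversion of D: D consumed = 1ξ₁ = 0.395 × 178 → ξ₁ = 70.31 kmol.
Yield of B: 1ξ₂ / 178 = 0.208 → ξ₂ = 37.02 kmol.
Outlet amounts (n = n₀ + Σ ν·ξ):
  D: 178 − 1(70.31) = 107.7
  E: 0 + 2(70.31) − 2(37.02) = 66.57
  B: 0 + 1(37.02) = 37.02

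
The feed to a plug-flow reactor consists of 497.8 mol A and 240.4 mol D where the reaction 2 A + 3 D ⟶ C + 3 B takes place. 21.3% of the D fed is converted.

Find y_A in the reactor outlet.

0.643

D reacted = 0.213 × 240.4 = 51.21 mol; ν_D = −3, so ξ = 51.21/3 = 17.07 mol.
Outlet amounts (n = n₀ + ν ξ):
  A: 497.8 − 2(17.07) = 463.7
  D: 240.4 − 3(17.07) = 189.2
  C: 0 + 1(17.07) = 17.07
  B: 0 + 3(17.07) = 51.21
Total out = 721.1 mol; y_A = 463.7 / 721.1 = 0.643.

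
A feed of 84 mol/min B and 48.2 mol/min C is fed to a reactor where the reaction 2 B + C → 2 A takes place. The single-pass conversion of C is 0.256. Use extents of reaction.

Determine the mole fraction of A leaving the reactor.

0.206

C reacted = 0.256 × 48.2 = 12.34 mol/min; ν_C = −1, so ξ = 12.34/1 = 12.34 mol/min.
Outlet amounts (n = n₀ + ν ξ):
  B: 84 − 2(12.34) = 59.32
  C: 48.2 − 1(12.34) = 35.86
  A: 0 + 2(12.34) = 24.68
Total out = 119.9 mol/min; y_A = 24.68 / 119.9 = 0.2059.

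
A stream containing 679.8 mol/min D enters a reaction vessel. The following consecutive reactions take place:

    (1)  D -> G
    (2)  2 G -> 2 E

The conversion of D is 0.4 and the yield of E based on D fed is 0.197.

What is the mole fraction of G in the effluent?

0.203

Conversion of D: D consumed = 1ξ₁ = 0.4 × 679.8 → ξ₁ = 271.9 mol/min.
Yield of E: 2ξ₂ / 679.8 = 0.197 → ξ₂ = 66.96 mol/min.
Outlet amounts (n = n₀ + Σ ν·ξ):
  D: 679.8 − 1(271.9) = 407.9
  G: 0 + 1(271.9) − 2(66.96) = 138
  E: 0 + 2(66.96) = 133.9
Total out = 679.8 mol/min; y_G = 138 / 679.8 = 0.203.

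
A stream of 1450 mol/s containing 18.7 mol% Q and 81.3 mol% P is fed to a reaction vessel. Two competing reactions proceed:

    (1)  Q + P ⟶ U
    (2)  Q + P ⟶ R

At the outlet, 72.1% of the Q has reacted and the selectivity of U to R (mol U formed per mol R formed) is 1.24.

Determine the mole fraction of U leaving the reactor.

Conversion of Q: Q consumed = 0.721 × 271.1 = 195.5 mol/s = 1ξ₁ + 1ξ₂.
Selectivity: 1ξ₁ / (1ξ₂) = 1.24 → ξ₁ = 1.24 ξ₂.
Substitute: (1·1.24 + 1) ξ₂ = 195.5 → ξ₂ = 87.28 mol/s, ξ₁ = 108.2 mol/s.
Outlet amounts (n = n₀ + Σ ν·ξ):
  Q: 271.1 − 1(108.2) − 1(87.28) = 75.65
  P: 1179 − 1(108.2) − 1(87.28) = 983.4
  U: 0 + 1(108.2) = 108.2
  R: 0 + 1(87.28) = 87.28
Total out = 1255 mol/s; y_U = 108.2 / 1255 = 0.08627.

0.0863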